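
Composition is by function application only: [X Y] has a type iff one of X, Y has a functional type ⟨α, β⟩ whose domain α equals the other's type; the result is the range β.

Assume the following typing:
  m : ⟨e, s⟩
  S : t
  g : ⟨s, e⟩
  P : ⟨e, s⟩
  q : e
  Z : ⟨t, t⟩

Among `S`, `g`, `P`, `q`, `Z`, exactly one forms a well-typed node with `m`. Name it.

S : t — no; m wants e, and S wants nothing (atomic).
g : ⟨s, e⟩ — no; m wants e, and g wants s.
P : ⟨e, s⟩ — no; m wants e, and P wants e.
q — combines: m : ⟨e, s⟩ takes q : e as argument, giving s.
Z : ⟨t, t⟩ — no; m wants e, and Z wants t.

q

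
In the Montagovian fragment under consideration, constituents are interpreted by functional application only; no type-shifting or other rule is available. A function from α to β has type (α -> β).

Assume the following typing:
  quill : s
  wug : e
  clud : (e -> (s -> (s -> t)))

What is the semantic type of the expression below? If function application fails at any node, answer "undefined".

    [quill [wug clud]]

(s -> t)

[wug clud]: (e -> (s -> (s -> t))) applied to e yields (s -> (s -> t)).
[quill [wug clud]]: (s -> (s -> t)) applied to s yields (s -> t).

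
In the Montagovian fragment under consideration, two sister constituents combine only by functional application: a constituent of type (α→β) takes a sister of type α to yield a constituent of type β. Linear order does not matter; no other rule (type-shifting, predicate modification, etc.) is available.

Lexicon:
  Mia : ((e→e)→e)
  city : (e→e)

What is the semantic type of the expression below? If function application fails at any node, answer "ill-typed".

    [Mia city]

[Mia city]: functor Mia : ((e→e)→e), argument city : (e→e); result e.

e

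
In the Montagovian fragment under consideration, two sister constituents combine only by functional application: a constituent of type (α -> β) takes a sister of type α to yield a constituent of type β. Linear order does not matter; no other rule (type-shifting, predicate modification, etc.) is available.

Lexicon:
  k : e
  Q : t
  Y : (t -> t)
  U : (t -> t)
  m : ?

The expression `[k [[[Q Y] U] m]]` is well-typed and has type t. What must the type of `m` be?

[k [[[Q Y] U] m]] must have type t. The sister k has type e; that is not a function onto t, so [[[Q Y] U] m] must be the functor, of type (e -> t).
[[[Q Y] U] m] must have type (e -> t). The sister [[Q Y] U] has type t; that is not a function onto (e -> t), so m must be the functor, of type (t -> (e -> t)).

(t -> (e -> t))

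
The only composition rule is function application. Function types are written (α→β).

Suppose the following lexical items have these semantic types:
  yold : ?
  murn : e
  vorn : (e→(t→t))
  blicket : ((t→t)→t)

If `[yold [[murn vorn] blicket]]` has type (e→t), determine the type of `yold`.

For [yold [[murn vorn] blicket]] to have type (e→t) with [[murn vorn] blicket] of type t, yold must be the function: yold : (t→(e→t)).

(t→(e→t))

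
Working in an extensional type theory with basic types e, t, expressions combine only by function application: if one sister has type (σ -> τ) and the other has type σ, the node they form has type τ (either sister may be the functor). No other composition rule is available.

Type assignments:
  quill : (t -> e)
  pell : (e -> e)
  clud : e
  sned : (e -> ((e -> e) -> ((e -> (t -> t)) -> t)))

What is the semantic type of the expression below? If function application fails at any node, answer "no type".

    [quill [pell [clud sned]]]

no type

[clud sned]: sned is (e -> ((e -> e) -> ((e -> (t -> t)) -> t))), clud is e; result ((e -> e) -> ((e -> (t -> t)) -> t)).
[pell [clud sned]]: [clud sned] is ((e -> e) -> ((e -> (t -> t)) -> t)), pell is (e -> e); result ((e -> (t -> t)) -> t).
At [quill [pell [clud sned]]]: neither (t -> e) nor ((e -> (t -> t)) -> t) can take the other as argument; the node is ill-typed.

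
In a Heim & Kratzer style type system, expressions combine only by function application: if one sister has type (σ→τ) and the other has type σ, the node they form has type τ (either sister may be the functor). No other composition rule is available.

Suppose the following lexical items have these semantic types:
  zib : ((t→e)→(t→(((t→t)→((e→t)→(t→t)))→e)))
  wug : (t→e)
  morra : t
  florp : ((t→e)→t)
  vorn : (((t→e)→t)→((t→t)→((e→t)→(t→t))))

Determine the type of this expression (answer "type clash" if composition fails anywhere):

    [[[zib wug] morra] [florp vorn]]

e

[zib wug]: zib is ((t→e)→(t→(((t→t)→((e→t)→(t→t)))→e))), wug is (t→e); result (t→(((t→t)→((e→t)→(t→t)))→e)).
[[zib wug] morra]: [zib wug] is (t→(((t→t)→((e→t)→(t→t)))→e)), morra is t; result (((t→t)→((e→t)→(t→t)))→e).
[florp vorn]: vorn is (((t→e)→t)→((t→t)→((e→t)→(t→t)))), florp is ((t→e)→t); result ((t→t)→((e→t)→(t→t))).
[[[zib wug] morra] [florp vorn]]: [[zib wug] morra] is (((t→t)→((e→t)→(t→t)))→e), [florp vorn] is ((t→t)→((e→t)→(t→t))); result e.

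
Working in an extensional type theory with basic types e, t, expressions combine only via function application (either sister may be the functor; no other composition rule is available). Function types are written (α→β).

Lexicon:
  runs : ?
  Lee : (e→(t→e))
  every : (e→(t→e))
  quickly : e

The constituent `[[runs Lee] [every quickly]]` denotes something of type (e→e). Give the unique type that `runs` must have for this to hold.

For [[runs Lee] [every quickly]] to have type (e→e) with [every quickly] of type (t→e), [runs Lee] must be the function: [runs Lee] : ((t→e)→(e→e)).
For [runs Lee] to have type ((t→e)→(e→e)) with Lee of type (e→(t→e)), runs must be the function: runs : ((e→(t→e))→((t→e)→(e→e))).

((e→(t→e))→((t→e)→(e→e)))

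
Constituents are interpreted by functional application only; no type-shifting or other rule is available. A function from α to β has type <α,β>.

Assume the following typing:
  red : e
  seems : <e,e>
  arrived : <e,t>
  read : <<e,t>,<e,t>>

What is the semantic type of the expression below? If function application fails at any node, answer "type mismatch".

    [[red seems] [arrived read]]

[red seems]: seems is <e,e>, red is e; result e.
[arrived read]: read is <<e,t>,<e,t>>, arrived is <e,t>; result <e,t>.
[[red seems] [arrived read]]: [arrived read] is <e,t>, [red seems] is e; result t.

t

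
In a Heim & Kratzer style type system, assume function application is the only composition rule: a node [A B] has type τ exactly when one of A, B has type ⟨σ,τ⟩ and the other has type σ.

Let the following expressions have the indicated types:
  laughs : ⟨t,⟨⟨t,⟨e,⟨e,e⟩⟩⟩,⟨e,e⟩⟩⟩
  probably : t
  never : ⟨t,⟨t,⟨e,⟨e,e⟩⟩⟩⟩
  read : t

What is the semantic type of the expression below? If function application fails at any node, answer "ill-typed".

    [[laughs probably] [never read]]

[laughs probably]: functor laughs : ⟨t,⟨⟨t,⟨e,⟨e,e⟩⟩⟩,⟨e,e⟩⟩⟩, argument probably : t; result ⟨⟨t,⟨e,⟨e,e⟩⟩⟩,⟨e,e⟩⟩.
[never read]: functor never : ⟨t,⟨t,⟨e,⟨e,e⟩⟩⟩⟩, argument read : t; result ⟨t,⟨e,⟨e,e⟩⟩⟩.
[[laughs probably] [never read]]: functor [laughs probably] : ⟨⟨t,⟨e,⟨e,e⟩⟩⟩,⟨e,e⟩⟩, argument [never read] : ⟨t,⟨e,⟨e,e⟩⟩⟩; result ⟨e,e⟩.

⟨e,e⟩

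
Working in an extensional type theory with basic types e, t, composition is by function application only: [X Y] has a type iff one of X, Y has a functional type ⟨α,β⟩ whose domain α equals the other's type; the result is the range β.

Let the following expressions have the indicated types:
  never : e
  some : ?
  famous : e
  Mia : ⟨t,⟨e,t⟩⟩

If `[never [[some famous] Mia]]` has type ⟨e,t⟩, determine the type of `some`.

⟨e,⟨⟨t,⟨e,t⟩⟩,⟨e,⟨e,t⟩⟩⟩⟩

[never [[some famous] Mia]] is required to be ⟨e,t⟩. never : e cannot yield ⟨e,t⟩ as functor, so [[some famous] Mia] : ⟨e,⟨e,t⟩⟩.
[[some famous] Mia] is required to be ⟨e,⟨e,t⟩⟩. Mia : ⟨t,⟨e,t⟩⟩ cannot yield ⟨e,⟨e,t⟩⟩ as functor, so [some famous] : ⟨⟨t,⟨e,t⟩⟩,⟨e,⟨e,t⟩⟩⟩.
[some famous] is required to be ⟨⟨t,⟨e,t⟩⟩,⟨e,⟨e,t⟩⟩⟩. famous : e cannot yield ⟨⟨t,⟨e,t⟩⟩,⟨e,⟨e,t⟩⟩⟩ as functor, so some : ⟨e,⟨⟨t,⟨e,t⟩⟩,⟨e,⟨e,t⟩⟩⟩⟩.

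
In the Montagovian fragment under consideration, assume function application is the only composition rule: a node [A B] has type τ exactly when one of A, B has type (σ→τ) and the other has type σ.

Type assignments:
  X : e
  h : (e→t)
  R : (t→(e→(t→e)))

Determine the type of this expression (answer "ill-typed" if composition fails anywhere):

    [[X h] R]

[X h] — h of type (e→t) combines with X of type e: type t.
[[X h] R] — R of type (t→(e→(t→e))) combines with [X h] of type t: type (e→(t→e)).

(e→(t→e))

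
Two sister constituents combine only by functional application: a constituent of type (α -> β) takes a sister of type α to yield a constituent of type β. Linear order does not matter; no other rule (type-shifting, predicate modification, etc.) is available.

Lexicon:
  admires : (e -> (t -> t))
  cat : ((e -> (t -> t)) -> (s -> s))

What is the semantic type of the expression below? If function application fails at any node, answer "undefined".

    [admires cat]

[admires cat]: functor cat : ((e -> (t -> t)) -> (s -> s)), argument admires : (e -> (t -> t)); result (s -> s).

(s -> s)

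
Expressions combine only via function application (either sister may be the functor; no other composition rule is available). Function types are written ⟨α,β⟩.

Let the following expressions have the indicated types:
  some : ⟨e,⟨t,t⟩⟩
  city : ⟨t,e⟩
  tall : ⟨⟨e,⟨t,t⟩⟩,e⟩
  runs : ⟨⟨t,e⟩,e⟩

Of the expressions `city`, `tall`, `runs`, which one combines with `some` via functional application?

city : ⟨t,e⟩ — neither side's domain matches the other.
tall — combines: tall : ⟨⟨e,⟨t,t⟩⟩,e⟩ takes some : ⟨e,⟨t,t⟩⟩ as argument, giving e.
runs : ⟨⟨t,e⟩,e⟩ — neither side's domain matches the other.

tall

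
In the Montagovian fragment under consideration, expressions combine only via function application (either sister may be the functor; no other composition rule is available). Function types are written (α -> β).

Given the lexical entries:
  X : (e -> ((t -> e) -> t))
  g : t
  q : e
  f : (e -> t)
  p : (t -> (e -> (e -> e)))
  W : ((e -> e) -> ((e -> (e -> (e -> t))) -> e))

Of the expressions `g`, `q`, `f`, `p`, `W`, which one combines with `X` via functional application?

q

g : t — does not combine with X.
q — combines: X : (e -> ((t -> e) -> t)) takes q : e as argument, giving ((t -> e) -> t).
f : (e -> t) — does not combine with X.
p : (t -> (e -> (e -> e))) — does not combine with X.
W : ((e -> e) -> ((e -> (e -> (e -> t))) -> e)) — does not combine with X.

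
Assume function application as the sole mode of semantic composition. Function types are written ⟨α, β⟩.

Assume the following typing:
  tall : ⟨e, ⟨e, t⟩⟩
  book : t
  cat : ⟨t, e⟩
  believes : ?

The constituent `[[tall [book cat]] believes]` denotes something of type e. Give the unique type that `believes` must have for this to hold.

⟨⟨e, t⟩, e⟩

For [[tall [book cat]] believes] to have type e with [tall [book cat]] of type ⟨e, t⟩, believes must be the function: believes : ⟨⟨e, t⟩, e⟩.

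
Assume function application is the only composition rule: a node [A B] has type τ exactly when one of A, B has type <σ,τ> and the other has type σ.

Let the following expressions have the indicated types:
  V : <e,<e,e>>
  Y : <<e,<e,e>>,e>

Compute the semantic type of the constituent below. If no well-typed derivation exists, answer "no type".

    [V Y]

At [V Y], Y : <<e,<e,e>>,e> takes V : <e,<e,e>>, giving e.

e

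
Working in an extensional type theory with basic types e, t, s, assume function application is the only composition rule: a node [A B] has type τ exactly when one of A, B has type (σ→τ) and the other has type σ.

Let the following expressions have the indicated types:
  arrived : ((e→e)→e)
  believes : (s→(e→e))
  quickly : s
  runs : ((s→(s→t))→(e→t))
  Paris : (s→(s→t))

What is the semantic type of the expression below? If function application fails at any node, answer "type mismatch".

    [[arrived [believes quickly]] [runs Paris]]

At [believes quickly], believes : (s→(e→e)) takes quickly : s, giving (e→e).
At [arrived [believes quickly]], arrived : ((e→e)→e) takes [believes quickly] : (e→e), giving e.
At [runs Paris], runs : ((s→(s→t))→(e→t)) takes Paris : (s→(s→t)), giving (e→t).
At [[arrived [believes quickly]] [runs Paris]], [runs Paris] : (e→t) takes [arrived [believes quickly]] : e, giving t.

t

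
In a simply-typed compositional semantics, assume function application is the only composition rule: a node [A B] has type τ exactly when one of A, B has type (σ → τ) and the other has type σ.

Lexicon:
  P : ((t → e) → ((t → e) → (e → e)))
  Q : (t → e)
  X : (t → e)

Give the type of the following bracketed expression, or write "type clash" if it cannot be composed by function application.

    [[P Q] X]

(e → e)

[P Q]: ((t → e) → ((t → e) → (e → e))) applied to (t → e) yields ((t → e) → (e → e)).
[[P Q] X]: ((t → e) → (e → e)) applied to (t → e) yields (e → e).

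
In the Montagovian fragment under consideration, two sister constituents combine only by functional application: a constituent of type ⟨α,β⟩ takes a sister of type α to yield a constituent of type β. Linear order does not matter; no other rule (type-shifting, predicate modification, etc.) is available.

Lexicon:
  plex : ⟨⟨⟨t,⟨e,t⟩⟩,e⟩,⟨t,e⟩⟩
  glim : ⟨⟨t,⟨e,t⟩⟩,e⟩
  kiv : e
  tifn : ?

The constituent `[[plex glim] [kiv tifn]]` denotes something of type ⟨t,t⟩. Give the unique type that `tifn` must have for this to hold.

⟨e,⟨⟨t,e⟩,⟨t,t⟩⟩⟩

At [[plex glim] [kiv tifn]] (required: ⟨t,t⟩): [plex glim] is ⟨t,e⟩, which is not a function with range ⟨t,t⟩; hence [kiv tifn] is the functor — type ⟨⟨t,e⟩,⟨t,t⟩⟩.
At [kiv tifn] (required: ⟨⟨t,e⟩,⟨t,t⟩⟩): kiv is e, which is not a function with range ⟨⟨t,e⟩,⟨t,t⟩⟩; hence tifn is the functor — type ⟨e,⟨⟨t,e⟩,⟨t,t⟩⟩⟩.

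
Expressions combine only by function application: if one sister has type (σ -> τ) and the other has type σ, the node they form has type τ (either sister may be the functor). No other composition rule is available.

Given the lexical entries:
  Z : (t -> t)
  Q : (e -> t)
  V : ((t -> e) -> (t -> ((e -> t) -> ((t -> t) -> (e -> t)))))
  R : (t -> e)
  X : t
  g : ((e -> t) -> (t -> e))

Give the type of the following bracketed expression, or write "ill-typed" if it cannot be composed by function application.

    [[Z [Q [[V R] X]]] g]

(t -> e)

[V R]: ((t -> e) -> (t -> ((e -> t) -> ((t -> t) -> (e -> t))))) applied to (t -> e) yields (t -> ((e -> t) -> ((t -> t) -> (e -> t)))).
[[V R] X]: (t -> ((e -> t) -> ((t -> t) -> (e -> t)))) applied to t yields ((e -> t) -> ((t -> t) -> (e -> t))).
[Q [[V R] X]]: ((e -> t) -> ((t -> t) -> (e -> t))) applied to (e -> t) yields ((t -> t) -> (e -> t)).
[Z [Q [[V R] X]]]: ((t -> t) -> (e -> t)) applied to (t -> t) yields (e -> t).
[[Z [Q [[V R] X]]] g]: ((e -> t) -> (t -> e)) applied to (e -> t) yields (t -> e).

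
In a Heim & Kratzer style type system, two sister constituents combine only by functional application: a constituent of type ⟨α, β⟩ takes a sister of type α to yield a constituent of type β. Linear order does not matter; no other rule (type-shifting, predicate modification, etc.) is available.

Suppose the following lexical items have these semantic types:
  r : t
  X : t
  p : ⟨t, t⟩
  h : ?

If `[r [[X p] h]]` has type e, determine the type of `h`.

⟨t, ⟨t, e⟩⟩

[r [[X p] h]] must have type e. The sister r has type t; that is not a function onto e, so [[X p] h] must be the functor, of type ⟨t, e⟩.
[[X p] h] must have type ⟨t, e⟩. The sister [X p] has type t; that is not a function onto ⟨t, e⟩, so h must be the functor, of type ⟨t, ⟨t, e⟩⟩.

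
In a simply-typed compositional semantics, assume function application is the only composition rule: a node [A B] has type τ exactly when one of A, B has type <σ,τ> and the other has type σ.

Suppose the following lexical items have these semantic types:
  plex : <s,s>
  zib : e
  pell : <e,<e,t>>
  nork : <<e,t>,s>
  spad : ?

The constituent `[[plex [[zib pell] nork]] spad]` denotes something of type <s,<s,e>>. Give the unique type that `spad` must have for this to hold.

[[plex [[zib pell] nork]] spad] must have type <s,<s,e>>. The sister [plex [[zib pell] nork]] has type s; that is not a function onto <s,<s,e>>, so spad must be the functor, of type <s,<s,<s,e>>>.

<s,<s,<s,e>>>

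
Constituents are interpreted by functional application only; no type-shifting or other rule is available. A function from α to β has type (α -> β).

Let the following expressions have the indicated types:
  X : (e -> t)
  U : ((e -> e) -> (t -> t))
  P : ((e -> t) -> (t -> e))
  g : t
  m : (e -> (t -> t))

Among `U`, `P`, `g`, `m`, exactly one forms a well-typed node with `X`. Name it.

P

U : ((e -> e) -> (t -> t)) — no; X wants e, and U wants (e -> e).
P — combines: P : ((e -> t) -> (t -> e)) takes X : (e -> t) as argument, giving (t -> e).
g : t — no; X wants e, and g wants nothing (atomic).
m : (e -> (t -> t)) — no; X wants e, and m wants e.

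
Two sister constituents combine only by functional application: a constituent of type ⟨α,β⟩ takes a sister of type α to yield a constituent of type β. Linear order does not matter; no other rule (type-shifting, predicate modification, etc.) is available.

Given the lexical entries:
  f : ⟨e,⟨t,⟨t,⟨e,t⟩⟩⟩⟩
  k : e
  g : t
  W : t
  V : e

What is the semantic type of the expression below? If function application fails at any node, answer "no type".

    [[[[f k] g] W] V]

[f k] — f of type ⟨e,⟨t,⟨t,⟨e,t⟩⟩⟩⟩ combines with k of type e: type ⟨t,⟨t,⟨e,t⟩⟩⟩.
[[f k] g] — [f k] of type ⟨t,⟨t,⟨e,t⟩⟩⟩ combines with g of type t: type ⟨t,⟨e,t⟩⟩.
[[[f k] g] W] — [[f k] g] of type ⟨t,⟨e,t⟩⟩ combines with W of type t: type ⟨e,t⟩.
[[[[f k] g] W] V] — [[[f k] g] W] of type ⟨e,t⟩ combines with V of type e: type t.

t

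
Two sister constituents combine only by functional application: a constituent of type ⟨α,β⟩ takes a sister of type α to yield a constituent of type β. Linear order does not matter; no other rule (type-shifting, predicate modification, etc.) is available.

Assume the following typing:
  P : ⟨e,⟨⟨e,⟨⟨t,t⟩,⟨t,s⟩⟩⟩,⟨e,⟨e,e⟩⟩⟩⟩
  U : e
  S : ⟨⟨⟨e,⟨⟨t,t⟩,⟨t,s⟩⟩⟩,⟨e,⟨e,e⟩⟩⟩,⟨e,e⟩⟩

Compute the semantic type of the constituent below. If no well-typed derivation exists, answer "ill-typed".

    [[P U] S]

[P U] — P of type ⟨e,⟨⟨e,⟨⟨t,t⟩,⟨t,s⟩⟩⟩,⟨e,⟨e,e⟩⟩⟩⟩ combines with U of type e: type ⟨⟨e,⟨⟨t,t⟩,⟨t,s⟩⟩⟩,⟨e,⟨e,e⟩⟩⟩.
[[P U] S] — S of type ⟨⟨⟨e,⟨⟨t,t⟩,⟨t,s⟩⟩⟩,⟨e,⟨e,e⟩⟩⟩,⟨e,e⟩⟩ combines with [P U] of type ⟨⟨e,⟨⟨t,t⟩,⟨t,s⟩⟩⟩,⟨e,⟨e,e⟩⟩⟩: type ⟨e,e⟩.

⟨e,e⟩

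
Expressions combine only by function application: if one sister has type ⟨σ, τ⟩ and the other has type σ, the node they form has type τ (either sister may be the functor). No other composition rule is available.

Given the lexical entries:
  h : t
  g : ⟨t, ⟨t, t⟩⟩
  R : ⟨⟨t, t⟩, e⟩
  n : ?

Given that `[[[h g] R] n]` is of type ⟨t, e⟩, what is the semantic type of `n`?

⟨e, ⟨t, e⟩⟩

[[[h g] R] n] is required to be ⟨t, e⟩. [[h g] R] : e cannot yield ⟨t, e⟩ as functor, so n : ⟨e, ⟨t, e⟩⟩.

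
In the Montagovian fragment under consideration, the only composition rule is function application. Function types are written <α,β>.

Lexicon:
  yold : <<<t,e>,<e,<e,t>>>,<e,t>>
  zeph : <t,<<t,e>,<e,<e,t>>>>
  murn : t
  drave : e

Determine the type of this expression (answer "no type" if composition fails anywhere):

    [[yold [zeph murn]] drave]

t

[zeph murn]: functor zeph : <t,<<t,e>,<e,<e,t>>>>, argument murn : t; result <<t,e>,<e,<e,t>>>.
[yold [zeph murn]]: functor yold : <<<t,e>,<e,<e,t>>>,<e,t>>, argument [zeph murn] : <<t,e>,<e,<e,t>>>; result <e,t>.
[[yold [zeph murn]] drave]: functor [yold [zeph murn]] : <e,t>, argument drave : e; result t.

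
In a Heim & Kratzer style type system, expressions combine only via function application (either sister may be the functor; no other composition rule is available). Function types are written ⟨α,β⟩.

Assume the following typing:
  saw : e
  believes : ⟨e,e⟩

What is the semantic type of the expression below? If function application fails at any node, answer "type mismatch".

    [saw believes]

[saw believes]: believes is ⟨e,e⟩, saw is e; result e.

e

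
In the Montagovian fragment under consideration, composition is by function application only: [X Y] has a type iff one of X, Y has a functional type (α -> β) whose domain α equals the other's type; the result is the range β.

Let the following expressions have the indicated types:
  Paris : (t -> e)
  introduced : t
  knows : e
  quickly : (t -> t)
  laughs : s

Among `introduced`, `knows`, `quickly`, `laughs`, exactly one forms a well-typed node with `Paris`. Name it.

introduced — combines: Paris : (t -> e) takes introduced : t as argument, giving e.
knows : e — neither side's domain matches the other.
quickly : (t -> t) — neither side's domain matches the other.
laughs : s — neither side's domain matches the other.

introduced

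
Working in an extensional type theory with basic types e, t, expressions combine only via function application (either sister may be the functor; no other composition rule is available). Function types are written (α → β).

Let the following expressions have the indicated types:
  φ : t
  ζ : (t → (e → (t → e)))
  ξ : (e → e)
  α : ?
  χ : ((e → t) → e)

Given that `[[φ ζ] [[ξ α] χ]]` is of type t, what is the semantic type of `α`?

((e → e) → (((e → t) → e) → ((e → (t → e)) → t)))

[[φ ζ] [[ξ α] χ]] is required to be t. [φ ζ] : (e → (t → e)) cannot yield t as functor, so [[ξ α] χ] : ((e → (t → e)) → t).
[[ξ α] χ] is required to be ((e → (t → e)) → t). χ : ((e → t) → e) cannot yield ((e → (t → e)) → t) as functor, so [ξ α] : (((e → t) → e) → ((e → (t → e)) → t)).
[ξ α] is required to be (((e → t) → e) → ((e → (t → e)) → t)). ξ : (e → e) cannot yield (((e → t) → e) → ((e → (t → e)) → t)) as functor, so α : ((e → e) → (((e → t) → e) → ((e → (t → e)) → t))).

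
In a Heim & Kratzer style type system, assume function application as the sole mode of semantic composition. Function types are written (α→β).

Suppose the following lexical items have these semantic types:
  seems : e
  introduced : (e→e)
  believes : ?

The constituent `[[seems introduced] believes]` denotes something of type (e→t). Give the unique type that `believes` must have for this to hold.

For [[seems introduced] believes] to have type (e→t) with [seems introduced] of type e, believes must be the function: believes : (e→(e→t)).

(e→(e→t))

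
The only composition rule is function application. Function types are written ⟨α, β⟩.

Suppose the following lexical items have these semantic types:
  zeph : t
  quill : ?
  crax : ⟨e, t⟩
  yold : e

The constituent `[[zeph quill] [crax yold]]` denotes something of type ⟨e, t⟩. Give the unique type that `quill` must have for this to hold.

⟨t, ⟨t, ⟨e, t⟩⟩⟩

[[zeph quill] [crax yold]] must have type ⟨e, t⟩. The sister [crax yold] has type t; that is not a function onto ⟨e, t⟩, so [zeph quill] must be the functor, of type ⟨t, ⟨e, t⟩⟩.
[zeph quill] must have type ⟨t, ⟨e, t⟩⟩. The sister zeph has type t; that is not a function onto ⟨t, ⟨e, t⟩⟩, so quill must be the functor, of type ⟨t, ⟨t, ⟨e, t⟩⟩⟩.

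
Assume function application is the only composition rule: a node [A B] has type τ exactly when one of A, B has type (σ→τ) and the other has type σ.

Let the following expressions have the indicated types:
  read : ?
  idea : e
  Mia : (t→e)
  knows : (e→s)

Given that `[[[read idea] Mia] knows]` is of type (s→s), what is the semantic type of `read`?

[[[read idea] Mia] knows] must have type (s→s). The sister knows has type (e→s); that is not a function onto (s→s), so [[read idea] Mia] must be the functor, of type ((e→s)→(s→s)).
[[read idea] Mia] must have type ((e→s)→(s→s)). The sister Mia has type (t→e); that is not a function onto ((e→s)→(s→s)), so [read idea] must be the functor, of type ((t→e)→((e→s)→(s→s))).
[read idea] must have type ((t→e)→((e→s)→(s→s))). The sister idea has type e; that is not a function onto ((t→e)→((e→s)→(s→s))), so read must be the functor, of type (e→((t→e)→((e→s)→(s→s)))).

(e→((t→e)→((e→s)→(s→s))))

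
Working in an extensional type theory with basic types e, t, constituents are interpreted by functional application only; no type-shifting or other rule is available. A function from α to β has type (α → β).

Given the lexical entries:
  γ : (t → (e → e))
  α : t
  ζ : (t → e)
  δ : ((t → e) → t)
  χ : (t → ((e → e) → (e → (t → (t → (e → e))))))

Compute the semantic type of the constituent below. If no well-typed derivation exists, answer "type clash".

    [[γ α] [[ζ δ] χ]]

(e → (t → (t → (e → e))))

At [γ α], γ : (t → (e → e)) takes α : t, giving (e → e).
At [ζ δ], δ : ((t → e) → t) takes ζ : (t → e), giving t.
At [[ζ δ] χ], χ : (t → ((e → e) → (e → (t → (t → (e → e)))))) takes [ζ δ] : t, giving ((e → e) → (e → (t → (t → (e → e))))).
At [[γ α] [[ζ δ] χ]], [[ζ δ] χ] : ((e → e) → (e → (t → (t → (e → e))))) takes [γ α] : (e → e), giving (e → (t → (t → (e → e)))).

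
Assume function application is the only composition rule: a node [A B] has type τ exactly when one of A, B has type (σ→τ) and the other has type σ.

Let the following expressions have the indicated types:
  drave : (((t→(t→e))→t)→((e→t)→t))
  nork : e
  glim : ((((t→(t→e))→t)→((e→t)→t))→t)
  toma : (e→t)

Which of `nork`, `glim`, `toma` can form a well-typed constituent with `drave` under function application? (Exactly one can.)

glim

nork : e — no; drave wants ((t→(t→e))→t), and nork wants nothing (atomic).
glim — combines: glim : ((((t→(t→e))→t)→((e→t)→t))→t) takes drave : (((t→(t→e))→t)→((e→t)→t)) as argument, giving t.
toma : (e→t) — no; drave wants ((t→(t→e))→t), and toma wants e.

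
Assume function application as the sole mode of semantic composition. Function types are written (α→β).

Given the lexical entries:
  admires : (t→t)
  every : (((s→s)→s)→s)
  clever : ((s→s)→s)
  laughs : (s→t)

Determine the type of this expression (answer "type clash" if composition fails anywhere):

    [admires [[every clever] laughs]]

t

[every clever] — every of type (((s→s)→s)→s) combines with clever of type ((s→s)→s): type s.
[[every clever] laughs] — laughs of type (s→t) combines with [every clever] of type s: type t.
[admires [[every clever] laughs]] — admires of type (t→t) combines with [[every clever] laughs] of type t: type t.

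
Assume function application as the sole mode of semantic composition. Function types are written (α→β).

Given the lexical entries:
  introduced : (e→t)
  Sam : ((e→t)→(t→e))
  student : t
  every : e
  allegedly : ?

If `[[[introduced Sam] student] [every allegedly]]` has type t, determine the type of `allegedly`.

For [[[introduced Sam] student] [every allegedly]] to have type t with [[introduced Sam] student] of type e, [every allegedly] must be the function: [every allegedly] : (e→t).
For [every allegedly] to have type (e→t) with every of type e, allegedly must be the function: allegedly : (e→(e→t)).

(e→(e→t))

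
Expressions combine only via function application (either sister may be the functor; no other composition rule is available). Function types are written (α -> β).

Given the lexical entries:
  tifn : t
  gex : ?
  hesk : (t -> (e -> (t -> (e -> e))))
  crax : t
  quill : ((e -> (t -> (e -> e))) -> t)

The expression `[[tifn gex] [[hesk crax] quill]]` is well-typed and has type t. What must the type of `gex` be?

[[tifn gex] [[hesk crax] quill]] is required to be t. [[hesk crax] quill] : t cannot yield t as functor, so [tifn gex] : (t -> t).
[tifn gex] is required to be (t -> t). tifn : t cannot yield (t -> t) as functor, so gex : (t -> (t -> t)).

(t -> (t -> t))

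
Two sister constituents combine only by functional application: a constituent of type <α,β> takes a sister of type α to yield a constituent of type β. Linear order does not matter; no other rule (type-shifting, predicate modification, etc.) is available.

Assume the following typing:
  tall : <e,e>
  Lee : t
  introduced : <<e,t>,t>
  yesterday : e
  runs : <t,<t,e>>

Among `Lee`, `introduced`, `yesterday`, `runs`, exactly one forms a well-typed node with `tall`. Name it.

yesterday

Lee : t — no; tall wants e, and Lee wants nothing (atomic).
introduced : <<e,t>,t> — no; tall wants e, and introduced wants <e,t>.
yesterday — combines: tall : <e,e> takes yesterday : e as argument, giving e.
runs : <t,<t,e>> — no; tall wants e, and runs wants t.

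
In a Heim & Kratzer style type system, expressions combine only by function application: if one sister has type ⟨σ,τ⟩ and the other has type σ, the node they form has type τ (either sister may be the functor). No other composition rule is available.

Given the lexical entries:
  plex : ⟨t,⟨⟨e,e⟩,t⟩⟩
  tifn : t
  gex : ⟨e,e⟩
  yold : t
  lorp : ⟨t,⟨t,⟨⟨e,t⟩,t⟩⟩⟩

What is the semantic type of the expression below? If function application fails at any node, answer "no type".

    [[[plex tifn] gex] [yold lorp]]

⟨⟨e,t⟩,t⟩

[plex tifn]: ⟨t,⟨⟨e,e⟩,t⟩⟩ applied to t yields ⟨⟨e,e⟩,t⟩.
[[plex tifn] gex]: ⟨⟨e,e⟩,t⟩ applied to ⟨e,e⟩ yields t.
[yold lorp]: ⟨t,⟨t,⟨⟨e,t⟩,t⟩⟩⟩ applied to t yields ⟨t,⟨⟨e,t⟩,t⟩⟩.
[[[plex tifn] gex] [yold lorp]]: ⟨t,⟨⟨e,t⟩,t⟩⟩ applied to t yields ⟨⟨e,t⟩,t⟩.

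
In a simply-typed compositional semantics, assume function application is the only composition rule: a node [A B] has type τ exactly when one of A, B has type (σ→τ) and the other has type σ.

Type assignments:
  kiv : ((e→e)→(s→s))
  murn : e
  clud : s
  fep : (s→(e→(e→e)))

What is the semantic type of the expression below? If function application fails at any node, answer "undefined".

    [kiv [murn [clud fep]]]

[clud fep]: (s→(e→(e→e))) applied to s yields (e→(e→e)).
[murn [clud fep]]: (e→(e→e)) applied to e yields (e→e).
[kiv [murn [clud fep]]]: ((e→e)→(s→s)) applied to (e→e) yields (s→s).

(s→s)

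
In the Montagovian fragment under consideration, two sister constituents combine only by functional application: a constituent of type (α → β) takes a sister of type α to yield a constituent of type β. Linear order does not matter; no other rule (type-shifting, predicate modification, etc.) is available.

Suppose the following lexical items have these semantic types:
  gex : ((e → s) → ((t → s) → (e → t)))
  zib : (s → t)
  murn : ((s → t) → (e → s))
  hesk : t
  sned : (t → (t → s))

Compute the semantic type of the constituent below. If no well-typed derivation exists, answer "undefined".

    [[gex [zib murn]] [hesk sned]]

[zib murn]: ((s → t) → (e → s)) applied to (s → t) yields (e → s).
[gex [zib murn]]: ((e → s) → ((t → s) → (e → t))) applied to (e → s) yields ((t → s) → (e → t)).
[hesk sned]: (t → (t → s)) applied to t yields (t → s).
[[gex [zib murn]] [hesk sned]]: ((t → s) → (e → t)) applied to (t → s) yields (e → t).

(e → t)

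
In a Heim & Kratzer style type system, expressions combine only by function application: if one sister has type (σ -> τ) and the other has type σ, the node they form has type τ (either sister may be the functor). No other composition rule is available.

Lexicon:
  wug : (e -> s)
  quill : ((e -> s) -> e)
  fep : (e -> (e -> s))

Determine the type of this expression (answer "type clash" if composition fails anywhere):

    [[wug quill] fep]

(e -> s)

[wug quill] — quill of type ((e -> s) -> e) combines with wug of type (e -> s): type e.
[[wug quill] fep] — fep of type (e -> (e -> s)) combines with [wug quill] of type e: type (e -> s).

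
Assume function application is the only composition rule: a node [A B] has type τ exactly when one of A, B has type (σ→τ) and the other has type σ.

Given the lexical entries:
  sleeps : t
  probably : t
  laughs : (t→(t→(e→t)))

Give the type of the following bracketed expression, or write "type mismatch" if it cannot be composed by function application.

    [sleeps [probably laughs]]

(e→t)

At [probably laughs], laughs : (t→(t→(e→t))) takes probably : t, giving (t→(e→t)).
At [sleeps [probably laughs]], [probably laughs] : (t→(e→t)) takes sleeps : t, giving (e→t).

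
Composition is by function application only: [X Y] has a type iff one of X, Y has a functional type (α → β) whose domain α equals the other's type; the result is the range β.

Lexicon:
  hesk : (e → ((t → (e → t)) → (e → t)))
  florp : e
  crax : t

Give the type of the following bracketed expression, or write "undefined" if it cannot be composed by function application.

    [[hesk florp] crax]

[hesk florp]: (e → ((t → (e → t)) → (e → t))) applied to e yields ((t → (e → t)) → (e → t)).
[[hesk florp] crax]: ((t → (e → t)) → (e → t)) and t cannot combine by function application — type clash.

undefined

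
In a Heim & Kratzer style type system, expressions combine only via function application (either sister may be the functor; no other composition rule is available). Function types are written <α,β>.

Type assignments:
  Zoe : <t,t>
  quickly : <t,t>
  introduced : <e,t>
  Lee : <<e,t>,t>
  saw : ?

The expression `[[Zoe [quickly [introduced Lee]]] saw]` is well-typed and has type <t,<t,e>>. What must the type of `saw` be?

[[Zoe [quickly [introduced Lee]]] saw] must have type <t,<t,e>>. The sister [Zoe [quickly [introduced Lee]]] has type t; that is not a function onto <t,<t,e>>, so saw must be the functor, of type <t,<t,<t,e>>>.

<t,<t,<t,e>>>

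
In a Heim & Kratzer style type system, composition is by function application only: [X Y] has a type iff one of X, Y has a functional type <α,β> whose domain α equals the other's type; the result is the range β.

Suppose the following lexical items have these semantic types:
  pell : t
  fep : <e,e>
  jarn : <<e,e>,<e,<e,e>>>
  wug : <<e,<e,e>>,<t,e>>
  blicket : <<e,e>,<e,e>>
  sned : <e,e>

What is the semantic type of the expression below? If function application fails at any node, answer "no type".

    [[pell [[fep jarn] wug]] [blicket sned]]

e

[fep jarn]: functor jarn : <<e,e>,<e,<e,e>>>, argument fep : <e,e>; result <e,<e,e>>.
[[fep jarn] wug]: functor wug : <<e,<e,e>>,<t,e>>, argument [fep jarn] : <e,<e,e>>; result <t,e>.
[pell [[fep jarn] wug]]: functor [[fep jarn] wug] : <t,e>, argument pell : t; result e.
[blicket sned]: functor blicket : <<e,e>,<e,e>>, argument sned : <e,e>; result <e,e>.
[[pell [[fep jarn] wug]] [blicket sned]]: functor [blicket sned] : <e,e>, argument [pell [[fep jarn] wug]] : e; result e.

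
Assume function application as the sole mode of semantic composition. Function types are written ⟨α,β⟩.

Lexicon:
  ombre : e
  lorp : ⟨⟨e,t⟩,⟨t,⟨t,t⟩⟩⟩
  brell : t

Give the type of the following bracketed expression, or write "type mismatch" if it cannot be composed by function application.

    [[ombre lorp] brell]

type mismatch

[ombre lorp]: e and ⟨⟨e,t⟩,⟨t,⟨t,t⟩⟩⟩ cannot combine by function application — type clash.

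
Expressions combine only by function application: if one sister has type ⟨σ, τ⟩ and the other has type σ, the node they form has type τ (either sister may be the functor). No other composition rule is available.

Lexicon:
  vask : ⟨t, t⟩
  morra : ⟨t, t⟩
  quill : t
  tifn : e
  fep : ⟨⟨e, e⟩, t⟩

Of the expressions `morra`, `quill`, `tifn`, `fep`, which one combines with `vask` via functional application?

morra : ⟨t, t⟩ — vask needs t; morra needs t; neither fits.
quill — combines: vask : ⟨t, t⟩ takes quill : t as argument, giving t.
tifn : e — vask needs t; tifn needs nothing (atomic); neither fits.
fep : ⟨⟨e, e⟩, t⟩ — vask needs t; fep needs ⟨e, e⟩; neither fits.

quill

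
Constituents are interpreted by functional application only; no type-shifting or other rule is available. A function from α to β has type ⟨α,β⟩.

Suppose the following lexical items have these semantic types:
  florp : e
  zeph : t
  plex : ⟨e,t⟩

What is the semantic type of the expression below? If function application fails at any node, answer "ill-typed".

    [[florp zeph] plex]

At [florp zeph]: neither e nor t can take the other as argument; the node is ill-typed.

ill-typed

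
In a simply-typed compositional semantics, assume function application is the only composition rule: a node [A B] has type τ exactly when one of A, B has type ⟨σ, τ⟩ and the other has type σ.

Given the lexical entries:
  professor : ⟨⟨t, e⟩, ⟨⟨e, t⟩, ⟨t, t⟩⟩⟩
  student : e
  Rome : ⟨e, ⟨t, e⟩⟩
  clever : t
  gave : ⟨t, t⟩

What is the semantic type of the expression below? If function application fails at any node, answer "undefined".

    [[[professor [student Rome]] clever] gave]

At [student Rome], Rome : ⟨e, ⟨t, e⟩⟩ takes student : e, giving ⟨t, e⟩.
At [professor [student Rome]], professor : ⟨⟨t, e⟩, ⟨⟨e, t⟩, ⟨t, t⟩⟩⟩ takes [student Rome] : ⟨t, e⟩, giving ⟨⟨e, t⟩, ⟨t, t⟩⟩.
[[professor [student Rome]] clever]: ⟨⟨e, t⟩, ⟨t, t⟩⟩ and t cannot combine by function application — type clash.

undefined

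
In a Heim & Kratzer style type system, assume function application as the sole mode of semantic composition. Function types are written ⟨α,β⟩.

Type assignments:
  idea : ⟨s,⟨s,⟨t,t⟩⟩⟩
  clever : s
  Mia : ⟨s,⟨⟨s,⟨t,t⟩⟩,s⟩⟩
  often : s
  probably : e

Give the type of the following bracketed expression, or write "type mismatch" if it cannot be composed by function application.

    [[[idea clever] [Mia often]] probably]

[idea clever]: idea is ⟨s,⟨s,⟨t,t⟩⟩⟩, clever is s; result ⟨s,⟨t,t⟩⟩.
[Mia often]: Mia is ⟨s,⟨⟨s,⟨t,t⟩⟩,s⟩⟩, often is s; result ⟨⟨s,⟨t,t⟩⟩,s⟩.
[[idea clever] [Mia often]]: [Mia often] is ⟨⟨s,⟨t,t⟩⟩,s⟩, [idea clever] is ⟨s,⟨t,t⟩⟩; result s.
At [[[idea clever] [Mia often]] probably]: neither s nor e can take the other as argument; the node is ill-typed.

type mismatch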